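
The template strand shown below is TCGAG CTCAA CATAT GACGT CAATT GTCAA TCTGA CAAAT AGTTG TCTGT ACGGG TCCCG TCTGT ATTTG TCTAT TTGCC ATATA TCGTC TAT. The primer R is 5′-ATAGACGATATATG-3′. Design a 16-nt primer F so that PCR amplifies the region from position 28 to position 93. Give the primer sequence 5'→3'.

5'-CAATCTGACAAATAGT-3'

The reverse primer's reverse complement CATATATCGTCTAT matches the template at positions 80–93; the product starts at position 28.
The forward primer is identical to the top strand over positions 28–43: CAATCTGACAAATAGT.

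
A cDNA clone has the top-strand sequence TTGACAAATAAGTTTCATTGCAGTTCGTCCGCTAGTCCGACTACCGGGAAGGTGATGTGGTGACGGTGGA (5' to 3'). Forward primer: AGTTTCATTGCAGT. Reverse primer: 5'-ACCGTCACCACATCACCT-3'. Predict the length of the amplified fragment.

57 bp

Scanning the template, AGTTTCATTGCAGT occurs at positions 11–24; this primer anneals to the bottom strand there with its 3' end pointing downstream.
The reverse primer's reverse complement is AGGTGATGTGGTGACGGT, which matches the template at positions 50–67.
Product length = (reverse-primer end) − (forward-primer start) + 1 = 67 − 11 + 1 = 57 bp.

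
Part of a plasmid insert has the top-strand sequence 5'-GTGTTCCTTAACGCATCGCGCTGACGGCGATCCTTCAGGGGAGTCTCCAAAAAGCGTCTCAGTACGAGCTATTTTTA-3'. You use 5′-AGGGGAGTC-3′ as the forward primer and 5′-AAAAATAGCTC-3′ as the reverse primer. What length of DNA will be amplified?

Forward primer AGGGGAGTC is found on the top strand at positions 37–45.
Reverse complement of the reverse primer: GAGCTATTTTT. This occurs on the top strand at positions 66–76.
Amplicon spans positions 37–76: 40 bp.

40 bp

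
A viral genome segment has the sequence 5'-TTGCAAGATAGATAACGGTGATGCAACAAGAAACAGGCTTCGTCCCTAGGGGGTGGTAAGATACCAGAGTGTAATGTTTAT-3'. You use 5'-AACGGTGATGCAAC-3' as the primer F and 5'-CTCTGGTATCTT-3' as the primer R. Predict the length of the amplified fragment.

56 bp

The forward primer matches the template at positions 14–27.
Taking the reverse complement of CTCTGGTATCTT gives AAGATACCAGAG, found at positions 58–69 on the template; the primer anneals here to the top strand with its 3' end pointing upstream.
Product length = (reverse-primer end) − (forward-primer start) + 1 = 69 − 14 + 1 = 56 bp.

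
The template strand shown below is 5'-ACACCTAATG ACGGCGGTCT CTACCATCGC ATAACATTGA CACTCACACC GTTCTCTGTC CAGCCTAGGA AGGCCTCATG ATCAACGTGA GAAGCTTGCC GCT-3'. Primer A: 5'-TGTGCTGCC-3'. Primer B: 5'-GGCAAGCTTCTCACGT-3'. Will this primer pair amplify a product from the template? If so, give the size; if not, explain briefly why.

No product — primer A has no binding site in the template.

Primer A (TGTGCTGCC) does not match the top strand, and its reverse complement GGCAGCACA does not match either.
With no annealing site for primer A, no amplification occurs.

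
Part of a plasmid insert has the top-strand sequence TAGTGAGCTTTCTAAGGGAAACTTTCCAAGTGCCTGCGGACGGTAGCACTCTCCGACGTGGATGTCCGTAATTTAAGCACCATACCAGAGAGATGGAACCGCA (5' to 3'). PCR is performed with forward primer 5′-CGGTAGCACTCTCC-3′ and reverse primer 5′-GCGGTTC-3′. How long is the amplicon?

Forward primer CGGTAGCACTCTCC is found on the top strand at positions 41–54.
Taking the reverse complement of GCGGTTC gives GAACCGC, found at positions 96–102 on the template; the primer anneals here to the top strand with its 3' end pointing upstream.
Product length = (reverse-primer end) − (forward-primer start) + 1 = 102 − 41 + 1 = 62 bp.

62 bp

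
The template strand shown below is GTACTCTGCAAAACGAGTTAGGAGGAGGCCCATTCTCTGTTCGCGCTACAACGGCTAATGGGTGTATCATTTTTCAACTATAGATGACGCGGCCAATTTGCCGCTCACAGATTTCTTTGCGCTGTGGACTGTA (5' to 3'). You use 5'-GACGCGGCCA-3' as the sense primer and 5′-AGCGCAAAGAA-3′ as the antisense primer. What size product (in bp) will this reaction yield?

The forward primer matches the template at positions 86–95.
The reverse primer's reverse complement is TTCTTTGCGCT, which matches the template at positions 113–123.
The product runs from position 86 to position 123, so its length is 123 − 86 + 1 = 38 bp.

38 bp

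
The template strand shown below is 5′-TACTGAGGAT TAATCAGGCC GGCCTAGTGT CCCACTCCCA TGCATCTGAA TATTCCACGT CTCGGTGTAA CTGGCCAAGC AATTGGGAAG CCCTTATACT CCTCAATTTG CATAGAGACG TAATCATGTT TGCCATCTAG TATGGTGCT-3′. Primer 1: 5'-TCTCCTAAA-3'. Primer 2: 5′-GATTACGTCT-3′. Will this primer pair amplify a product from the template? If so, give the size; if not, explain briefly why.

No product — primer 1 has no binding site in the template.

Primer 1 (TCTCCTAAA) does not match the top strand, and its reverse complement TTTAGGAGA does not match either.
With no annealing site for primer 1, no amplification occurs.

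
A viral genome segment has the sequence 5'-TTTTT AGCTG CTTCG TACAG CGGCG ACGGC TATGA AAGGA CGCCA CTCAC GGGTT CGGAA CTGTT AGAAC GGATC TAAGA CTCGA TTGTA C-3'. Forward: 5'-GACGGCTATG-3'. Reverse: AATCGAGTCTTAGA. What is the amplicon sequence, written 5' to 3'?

Scanning the template, GACGGCTATG occurs at positions 25–34; this primer anneals to the bottom strand there with its 3' end pointing downstream.
Taking the reverse complement of AATCGAGTCTTAGA gives TCTAAGACTCGATT, found at positions 74–87 on the template; the primer anneals here to the top strand with its 3' end pointing upstream.
The product is the template from position 25 through 87 (63 bp).

5'-GACGGCTATGAAAGGACGCCACTCACGGGTTCGGAACTGTTAGAACGGATCTAAGACTCGATT-3'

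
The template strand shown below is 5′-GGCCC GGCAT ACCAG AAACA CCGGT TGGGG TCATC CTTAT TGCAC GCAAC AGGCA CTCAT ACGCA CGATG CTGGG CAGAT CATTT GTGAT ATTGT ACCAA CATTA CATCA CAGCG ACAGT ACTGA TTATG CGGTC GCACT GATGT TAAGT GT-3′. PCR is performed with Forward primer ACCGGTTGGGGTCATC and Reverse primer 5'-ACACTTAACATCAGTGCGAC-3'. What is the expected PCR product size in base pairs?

The forward primer matches the template at positions 20–35.
The reverse primer's reverse complement is GTCGCACTGATGTTAAGTGT, which matches the template at positions 133–152.
Amplicon spans positions 20–152: 133 bp.

133 bp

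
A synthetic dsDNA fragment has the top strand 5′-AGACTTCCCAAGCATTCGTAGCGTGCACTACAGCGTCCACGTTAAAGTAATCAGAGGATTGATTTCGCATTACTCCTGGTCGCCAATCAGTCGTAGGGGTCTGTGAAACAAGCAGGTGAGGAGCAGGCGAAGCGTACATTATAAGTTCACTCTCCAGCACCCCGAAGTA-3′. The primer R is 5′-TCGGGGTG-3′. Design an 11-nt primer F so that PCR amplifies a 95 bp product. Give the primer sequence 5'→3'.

The reverse primer's reverse complement CACCCCGA matches the template at positions 158–165, so the product ends at position 165.
A 95 bp product then starts at position 165 − 95 + 1 = 71.
The forward primer is identical to the top strand there: TACTCCTGGTC.

5'-TACTCCTGGTC-3'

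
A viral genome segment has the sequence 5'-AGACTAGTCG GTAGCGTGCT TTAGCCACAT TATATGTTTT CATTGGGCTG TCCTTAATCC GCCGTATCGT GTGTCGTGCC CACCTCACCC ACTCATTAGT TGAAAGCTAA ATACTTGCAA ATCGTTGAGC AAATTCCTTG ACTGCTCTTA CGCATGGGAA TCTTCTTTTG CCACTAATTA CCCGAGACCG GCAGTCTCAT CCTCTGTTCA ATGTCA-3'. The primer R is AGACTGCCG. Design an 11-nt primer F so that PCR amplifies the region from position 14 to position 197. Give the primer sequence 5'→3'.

The reverse primer's reverse complement CGGCAGTCT matches the template at positions 189–197; the product starts at position 14.
The forward primer is identical to the top strand over positions 14–24: GCGTGCTTTAG.

5'-GCGTGCTTTAG-3'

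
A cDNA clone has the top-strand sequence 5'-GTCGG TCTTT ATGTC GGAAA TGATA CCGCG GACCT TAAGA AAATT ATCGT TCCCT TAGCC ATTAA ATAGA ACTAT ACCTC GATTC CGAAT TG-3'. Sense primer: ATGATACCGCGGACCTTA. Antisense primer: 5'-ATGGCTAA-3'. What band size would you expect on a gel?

43 bp

Forward primer ATGATACCGCGGACCTTA is found on the top strand at positions 20–37.
Taking the reverse complement of ATGGCTAA gives TTAGCCAT, found at positions 55–62 on the template; the primer anneals here to the top strand with its 3' end pointing upstream.
The product runs from position 20 to position 62, so its length is 62 − 20 + 1 = 43 bp.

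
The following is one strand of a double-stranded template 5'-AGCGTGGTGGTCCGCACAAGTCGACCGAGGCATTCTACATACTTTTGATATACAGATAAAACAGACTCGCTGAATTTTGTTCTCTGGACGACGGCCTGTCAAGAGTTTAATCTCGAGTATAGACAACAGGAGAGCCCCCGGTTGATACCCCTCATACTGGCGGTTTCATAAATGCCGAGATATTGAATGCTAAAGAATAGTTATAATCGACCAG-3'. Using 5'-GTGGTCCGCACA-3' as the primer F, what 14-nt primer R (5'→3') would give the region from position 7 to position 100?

The product's 3' end on the top strand is position 100.
The reverse primer anneals to the top strand over positions 87–100, i.e. to GACGACGGCCTGTC.
Its sequence written 5'→3' is the reverse complement: GACAGGCCGTCGTC.

5'-GACAGGCCGTCGTC-3'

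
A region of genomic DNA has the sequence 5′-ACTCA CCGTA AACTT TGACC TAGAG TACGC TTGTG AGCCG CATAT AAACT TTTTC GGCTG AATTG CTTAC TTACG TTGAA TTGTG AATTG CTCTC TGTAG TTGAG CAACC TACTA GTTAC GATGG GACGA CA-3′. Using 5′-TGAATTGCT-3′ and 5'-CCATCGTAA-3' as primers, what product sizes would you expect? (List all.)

67 bp, 42 bp

The forward primer TGAATTGCT matches the top strand at positions 59–67, 84–92.
The reverse primer's reverse complement is TTACGATGG, matching at positions 117–125.
Each forward site pairs with the reverse site to give a product ending at position 125: sizes 67, 42 bp.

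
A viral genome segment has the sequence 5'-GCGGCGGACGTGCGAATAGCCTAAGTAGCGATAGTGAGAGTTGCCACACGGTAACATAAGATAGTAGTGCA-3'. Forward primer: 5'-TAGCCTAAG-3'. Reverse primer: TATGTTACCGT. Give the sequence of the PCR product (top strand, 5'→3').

Scanning the template, TAGCCTAAG occurs at positions 17–25; this primer anneals to the bottom strand there with its 3' end pointing downstream.
Taking the reverse complement of TATGTTACCGT gives ACGGTAACATA, found at positions 48–58 on the template; the primer anneals here to the top strand with its 3' end pointing upstream.
The product is the template from position 17 through 58 (42 bp).

5'-TAGCCTAAGTAGCGATAGTGAGAGTTGCCACACGGTAACATA-3'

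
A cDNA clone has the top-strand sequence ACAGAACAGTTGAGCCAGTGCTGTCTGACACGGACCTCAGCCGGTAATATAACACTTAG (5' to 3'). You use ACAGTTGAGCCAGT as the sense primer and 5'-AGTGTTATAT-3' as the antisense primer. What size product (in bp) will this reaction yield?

Forward primer ACAGTTGAGCCAGT is found on the top strand at positions 6–19.
The reverse primer's reverse complement is ATATAACACT, which matches the template at positions 47–56.
Product length = (reverse-primer end) − (forward-primer start) + 1 = 56 − 6 + 1 = 51 bp.

51 bp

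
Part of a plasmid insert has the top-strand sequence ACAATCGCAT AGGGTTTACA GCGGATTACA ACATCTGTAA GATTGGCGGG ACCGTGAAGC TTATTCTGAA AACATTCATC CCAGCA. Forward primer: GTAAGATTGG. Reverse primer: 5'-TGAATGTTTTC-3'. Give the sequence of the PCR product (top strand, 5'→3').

5'-GTAAGATTGGCGGGACCGTGAAGCTTATTCTGAAAACATTCA-3'

Scanning the template, GTAAGATTGG occurs at positions 37–46; this primer anneals to the bottom strand there with its 3' end pointing downstream.
Taking the reverse complement of TGAATGTTTTC gives GAAAACATTCA, found at positions 68–78 on the template; the primer anneals here to the top strand with its 3' end pointing upstream.
The product is the template from position 37 through 78 (42 bp).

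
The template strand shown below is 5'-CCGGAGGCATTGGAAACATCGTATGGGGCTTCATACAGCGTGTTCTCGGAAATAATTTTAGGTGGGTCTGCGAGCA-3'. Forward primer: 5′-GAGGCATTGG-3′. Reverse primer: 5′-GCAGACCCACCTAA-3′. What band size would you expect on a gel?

Forward primer GAGGCATTGG is found on the top strand at positions 4–13.
Reverse complement of the reverse primer: TTAGGTGGGTCTGC. This occurs on the top strand at positions 58–71.
Product length = (reverse-primer end) − (forward-primer start) + 1 = 71 − 4 + 1 = 68 bp.

68 bp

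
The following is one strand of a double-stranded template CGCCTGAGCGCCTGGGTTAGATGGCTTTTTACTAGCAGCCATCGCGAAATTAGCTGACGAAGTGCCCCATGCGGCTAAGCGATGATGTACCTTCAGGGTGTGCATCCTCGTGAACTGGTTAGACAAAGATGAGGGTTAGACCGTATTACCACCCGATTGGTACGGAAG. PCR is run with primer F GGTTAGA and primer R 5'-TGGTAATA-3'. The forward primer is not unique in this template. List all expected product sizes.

The forward primer GGTTAGA matches the top strand at positions 15–21, 117–123, 134–140.
The reverse primer's reverse complement is TATTACCA, matching at positions 144–151.
Each forward site pairs with the reverse site to give a product ending at position 151: sizes 137, 35, 18 bp.

137 bp, 35 bp, 18 bp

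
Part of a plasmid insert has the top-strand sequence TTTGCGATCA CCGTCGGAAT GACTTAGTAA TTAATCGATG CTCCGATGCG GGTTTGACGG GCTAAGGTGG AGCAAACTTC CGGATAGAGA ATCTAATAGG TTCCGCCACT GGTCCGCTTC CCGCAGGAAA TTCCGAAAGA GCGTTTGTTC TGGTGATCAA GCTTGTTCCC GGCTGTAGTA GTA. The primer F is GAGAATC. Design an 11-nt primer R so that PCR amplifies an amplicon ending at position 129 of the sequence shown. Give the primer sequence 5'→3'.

The forward primer binds at positions 87–93; the product's 3' end on the top strand is position 129.
The reverse primer anneals to the top strand over positions 119–129, i.e. to TCCCGCAGGAA.
Its sequence written 5'→3' is the reverse complement: TTCCTGCGGGA.

5'-TTCCTGCGGGA-3'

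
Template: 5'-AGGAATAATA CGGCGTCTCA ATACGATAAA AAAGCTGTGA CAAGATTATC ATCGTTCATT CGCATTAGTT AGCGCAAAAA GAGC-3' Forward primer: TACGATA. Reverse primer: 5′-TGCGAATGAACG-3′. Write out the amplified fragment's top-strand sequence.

Scanning the template, TACGATA occurs at positions 22–28; this primer anneals to the bottom strand there with its 3' end pointing downstream.
The reverse primer's reverse complement is CGTTCATTCGCA, which matches the template at positions 53–64.
The product is the template from position 22 through 64 (43 bp).

5'-TACGATAAAAAAGCTGTGACAAGATTATCATCGTTCATTCGCA-3'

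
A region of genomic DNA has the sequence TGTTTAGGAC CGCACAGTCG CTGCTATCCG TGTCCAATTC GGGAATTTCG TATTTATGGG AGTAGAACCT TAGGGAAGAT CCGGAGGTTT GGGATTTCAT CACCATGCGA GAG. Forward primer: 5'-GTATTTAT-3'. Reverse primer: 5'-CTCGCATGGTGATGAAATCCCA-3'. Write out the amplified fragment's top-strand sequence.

5'-GTATTTATGGGAGTAGAACCTTAGGGAAGATCCGGAGGTTTGGGATTTCATCACCATGCGAG-3'

The forward primer matches the template at positions 50–57.
Taking the reverse complement of CTCGCATGGTGATGAAATCCCA gives TGGGATTTCATCACCATGCGAG, found at positions 90–111 on the template; the primer anneals here to the top strand with its 3' end pointing upstream.
The product is the template from position 50 through 111 (62 bp).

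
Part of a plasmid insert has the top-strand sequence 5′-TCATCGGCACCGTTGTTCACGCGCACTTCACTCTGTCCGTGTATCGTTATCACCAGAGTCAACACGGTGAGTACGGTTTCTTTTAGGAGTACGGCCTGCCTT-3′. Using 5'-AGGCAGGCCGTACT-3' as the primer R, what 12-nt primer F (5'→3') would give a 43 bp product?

5'-TCAACACGGTGA-3'

The reverse primer's reverse complement AGTACGGCCTGCCT matches the template at positions 88–101, so the product ends at position 101.
A 43 bp product then starts at position 101 − 43 + 1 = 59.
The forward primer is identical to the top strand there: TCAACACGGTGA.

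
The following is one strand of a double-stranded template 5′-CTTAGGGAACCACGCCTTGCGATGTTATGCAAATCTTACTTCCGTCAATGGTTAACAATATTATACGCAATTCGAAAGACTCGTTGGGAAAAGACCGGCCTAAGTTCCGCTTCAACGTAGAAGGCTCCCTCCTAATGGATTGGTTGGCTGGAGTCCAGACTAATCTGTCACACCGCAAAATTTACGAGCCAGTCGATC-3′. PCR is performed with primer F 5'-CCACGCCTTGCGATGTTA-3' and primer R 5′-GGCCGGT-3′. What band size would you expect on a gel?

91 bp

Forward primer CCACGCCTTGCGATGTTA is found on the top strand at positions 10–27.
Reverse complement of the reverse primer: ACCGGCC. This occurs on the top strand at positions 94–100.
Amplicon spans positions 10–100: 91 bp.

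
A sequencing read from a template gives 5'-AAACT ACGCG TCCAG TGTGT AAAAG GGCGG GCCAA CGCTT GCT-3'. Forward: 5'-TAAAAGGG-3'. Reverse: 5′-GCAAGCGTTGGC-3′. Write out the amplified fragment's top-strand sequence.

5'-TAAAAGGGCGGGCCAACGCTTGC-3'

The forward primer matches the template at positions 20–27.
Reverse complement of the reverse primer: GCCAACGCTTGC. This occurs on the top strand at positions 31–42.
The product is the template from position 20 through 42 (23 bp).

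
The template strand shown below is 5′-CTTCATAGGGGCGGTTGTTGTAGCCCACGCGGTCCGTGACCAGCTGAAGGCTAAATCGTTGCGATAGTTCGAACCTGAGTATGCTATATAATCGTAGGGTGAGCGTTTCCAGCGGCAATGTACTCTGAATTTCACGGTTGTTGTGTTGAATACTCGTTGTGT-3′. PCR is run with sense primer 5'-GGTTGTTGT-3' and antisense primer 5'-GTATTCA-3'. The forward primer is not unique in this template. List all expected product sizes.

141 bp, 18 bp

The forward primer GGTTGTTGT matches the top strand at positions 13–21, 136–144.
The reverse primer's reverse complement is TGAATAC, matching at positions 147–153.
Each forward site pairs with the reverse site to give a product ending at position 153: sizes 141, 18 bp.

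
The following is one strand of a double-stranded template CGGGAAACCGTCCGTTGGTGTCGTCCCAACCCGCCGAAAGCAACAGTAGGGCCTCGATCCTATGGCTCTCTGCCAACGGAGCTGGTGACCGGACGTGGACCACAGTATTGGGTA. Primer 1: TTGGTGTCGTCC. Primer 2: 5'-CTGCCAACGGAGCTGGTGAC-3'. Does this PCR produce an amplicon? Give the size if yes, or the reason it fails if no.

Primer 1 (TTGGTGTCGTCC) matches the top strand at positions 15–26 (3' end points downstream).
Primer 2 (CTGCCAACGGAGCTGGTGAC) also matches the top strand directly, at positions 70–89 — its reverse complement GTCACCAGCTCCGTTGGCAG is not present.
Both primers anneal to the bottom strand with 3' ends pointing the same way, so neither can prime synthesis back toward the other.

No product — both primers anneal to the same strand and extend in the same direction.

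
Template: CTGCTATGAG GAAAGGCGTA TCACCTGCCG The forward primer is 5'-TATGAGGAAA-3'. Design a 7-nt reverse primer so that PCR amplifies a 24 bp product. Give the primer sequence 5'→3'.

5'-GCAGGTG-3'

The forward primer binds at positions 5–14, so a 24 bp product ends at position 5 + 24 − 1 = 28.
The reverse primer anneals to the top strand over positions 22–28, i.e. to CACCTGC.
Its sequence written 5'→3' is the reverse complement: GCAGGTG.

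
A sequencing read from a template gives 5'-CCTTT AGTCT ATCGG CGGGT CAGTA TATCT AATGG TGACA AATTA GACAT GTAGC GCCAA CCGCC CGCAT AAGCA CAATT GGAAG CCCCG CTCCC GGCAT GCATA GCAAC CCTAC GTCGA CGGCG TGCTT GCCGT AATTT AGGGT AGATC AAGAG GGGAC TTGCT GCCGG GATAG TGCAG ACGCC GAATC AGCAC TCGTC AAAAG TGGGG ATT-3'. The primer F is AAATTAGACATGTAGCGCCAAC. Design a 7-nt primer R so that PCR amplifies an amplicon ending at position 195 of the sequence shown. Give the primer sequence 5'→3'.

5'-GTGCTGA-3'

The forward primer binds at positions 40–61; the product's 3' end on the top strand is position 195.
The reverse primer anneals to the top strand over positions 189–195, i.e. to TCAGCAC.
Its sequence written 5'→3' is the reverse complement: GTGCTGA.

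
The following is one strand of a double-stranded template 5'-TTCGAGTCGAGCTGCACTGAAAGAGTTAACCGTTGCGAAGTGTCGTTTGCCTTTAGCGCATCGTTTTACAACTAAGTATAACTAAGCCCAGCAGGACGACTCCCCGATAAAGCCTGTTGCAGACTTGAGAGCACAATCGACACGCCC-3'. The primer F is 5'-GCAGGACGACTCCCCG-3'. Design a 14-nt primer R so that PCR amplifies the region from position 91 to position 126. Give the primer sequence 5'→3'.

5'-AAGTCTGCAACAGG-3'

The product's 3' end on the top strand is position 126.
The reverse primer anneals to the top strand over positions 113–126, i.e. to CCTGTTGCAGACTT.
Its sequence written 5'→3' is the reverse complement: AAGTCTGCAACAGG.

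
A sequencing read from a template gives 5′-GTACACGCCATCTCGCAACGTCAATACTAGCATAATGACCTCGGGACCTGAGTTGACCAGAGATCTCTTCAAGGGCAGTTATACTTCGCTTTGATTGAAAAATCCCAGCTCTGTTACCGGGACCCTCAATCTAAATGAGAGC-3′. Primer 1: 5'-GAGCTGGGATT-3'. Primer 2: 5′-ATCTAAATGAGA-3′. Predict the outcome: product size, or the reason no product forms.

No product — the primers' 3' ends point away from each other.

Primer 1 (GAGCTGGGATT) has reverse complement AATCCCAGCTC, which matches the top strand at positions 101–111; primer 1 anneals to the top strand there with its 3' end pointing upstream toward position 101.
Primer 2 (ATCTAAATGAGA) matches the top strand directly at positions 129–140; it anneals to the bottom strand with its 3' end pointing downstream toward position 140.
The 3' ends diverge (primer 1 extends toward position 1, primer 2 toward position 142), so the primers never converge on a shared product.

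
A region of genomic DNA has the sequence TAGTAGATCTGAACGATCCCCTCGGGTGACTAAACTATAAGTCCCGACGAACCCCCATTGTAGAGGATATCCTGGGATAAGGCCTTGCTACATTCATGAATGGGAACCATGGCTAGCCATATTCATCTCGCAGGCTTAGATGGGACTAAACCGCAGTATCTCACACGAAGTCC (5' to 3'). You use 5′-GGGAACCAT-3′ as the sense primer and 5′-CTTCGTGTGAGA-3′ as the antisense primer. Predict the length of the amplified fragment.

Forward primer GGGAACCAT is found on the top strand at positions 102–110.
The reverse primer's reverse complement is TCTCACACGAAG, which matches the template at positions 159–170.
The product runs from position 102 to position 170, so its length is 170 − 102 + 1 = 69 bp.

69 bp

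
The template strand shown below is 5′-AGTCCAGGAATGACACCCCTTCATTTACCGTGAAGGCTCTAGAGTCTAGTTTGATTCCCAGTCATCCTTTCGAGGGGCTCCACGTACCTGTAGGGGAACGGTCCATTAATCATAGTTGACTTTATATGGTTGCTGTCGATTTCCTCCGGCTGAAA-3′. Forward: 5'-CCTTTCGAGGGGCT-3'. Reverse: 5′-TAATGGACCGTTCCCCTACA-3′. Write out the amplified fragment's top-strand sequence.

5'-CCTTTCGAGGGGCTCCACGTACCTGTAGGGGAACGGTCCATTA-3'

Scanning the template, CCTTTCGAGGGGCT occurs at positions 66–79; this primer anneals to the bottom strand there with its 3' end pointing downstream.
Taking the reverse complement of TAATGGACCGTTCCCCTACA gives TGTAGGGGAACGGTCCATTA, found at positions 89–108 on the template; the primer anneals here to the top strand with its 3' end pointing upstream.
The product is the template from position 66 through 108 (43 bp).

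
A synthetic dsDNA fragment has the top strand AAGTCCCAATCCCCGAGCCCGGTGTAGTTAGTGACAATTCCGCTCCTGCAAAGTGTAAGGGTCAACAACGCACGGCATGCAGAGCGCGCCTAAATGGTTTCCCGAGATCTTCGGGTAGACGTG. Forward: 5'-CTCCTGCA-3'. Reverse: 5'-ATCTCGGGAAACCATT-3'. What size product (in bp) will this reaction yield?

The forward primer matches the template at positions 43–50.
Reverse complement of the reverse primer: AATGGTTTCCCGAGAT. This occurs on the top strand at positions 93–108.
The product runs from position 43 to position 108, so its length is 108 − 43 + 1 = 66 bp.

66 bp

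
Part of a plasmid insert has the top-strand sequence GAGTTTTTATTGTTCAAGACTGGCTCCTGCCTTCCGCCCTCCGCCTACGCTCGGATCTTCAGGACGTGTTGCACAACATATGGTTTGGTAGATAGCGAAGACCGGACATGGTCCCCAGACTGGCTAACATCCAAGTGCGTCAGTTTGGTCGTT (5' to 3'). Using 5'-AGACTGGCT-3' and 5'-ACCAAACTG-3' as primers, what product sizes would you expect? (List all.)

The forward primer AGACTGGCT matches the top strand at positions 17–25, 117–125.
The reverse primer's reverse complement is CAGTTTGGT, matching at positions 141–149.
Each forward site pairs with the reverse site to give a product ending at position 149: sizes 133, 33 bp.

133 bp, 33 bp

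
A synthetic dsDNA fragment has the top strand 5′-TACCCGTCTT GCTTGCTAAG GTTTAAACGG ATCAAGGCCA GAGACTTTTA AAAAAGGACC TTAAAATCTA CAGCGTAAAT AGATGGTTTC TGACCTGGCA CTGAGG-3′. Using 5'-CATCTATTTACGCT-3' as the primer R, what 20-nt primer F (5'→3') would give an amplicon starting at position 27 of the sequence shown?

5'-ACGGATCAAGGCCAGAGACT-3'

The reverse primer's reverse complement AGCGTAAATAGATG matches the template at positions 72–85; the product starts at position 27.
The forward primer is identical to the top strand over positions 27–46: ACGGATCAAGGCCAGAGACT.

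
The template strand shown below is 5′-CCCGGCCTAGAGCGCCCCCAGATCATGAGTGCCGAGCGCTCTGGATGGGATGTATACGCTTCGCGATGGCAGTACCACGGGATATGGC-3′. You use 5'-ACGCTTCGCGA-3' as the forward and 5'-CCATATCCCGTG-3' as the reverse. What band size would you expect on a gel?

Scanning the template, ACGCTTCGCGA occurs at positions 56–66; this primer anneals to the bottom strand there with its 3' end pointing downstream.
Reverse complement of the reverse primer: CACGGGATATGG. This occurs on the top strand at positions 76–87.
Amplicon spans positions 56–87: 32 bp.

32 bp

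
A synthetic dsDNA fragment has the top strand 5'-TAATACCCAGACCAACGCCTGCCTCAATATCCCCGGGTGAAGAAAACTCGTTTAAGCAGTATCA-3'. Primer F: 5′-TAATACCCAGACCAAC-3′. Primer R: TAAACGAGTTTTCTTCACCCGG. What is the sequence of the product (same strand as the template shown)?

5'-TAATACCCAGACCAACGCCTGCCTCAATATCCCCGGGTGAAGAAAACTCGTTTA-3'

The forward primer matches the template at positions 1–16.
Reverse complement of the reverse primer: CCGGGTGAAGAAAACTCGTTTA. This occurs on the top strand at positions 33–54.
The product is the template from position 1 through 54 (54 bp).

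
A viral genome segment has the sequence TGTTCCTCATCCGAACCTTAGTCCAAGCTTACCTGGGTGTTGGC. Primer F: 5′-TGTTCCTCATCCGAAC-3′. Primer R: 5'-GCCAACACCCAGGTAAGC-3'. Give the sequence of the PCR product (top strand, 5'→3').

5'-TGTTCCTCATCCGAACCTTAGTCCAAGCTTACCTGGGTGTTGGC-3'

The forward primer matches the template at positions 1–16.
The reverse primer's reverse complement is GCTTACCTGGGTGTTGGC, which matches the template at positions 27–44.
The product is the template from position 1 through 44 (44 bp).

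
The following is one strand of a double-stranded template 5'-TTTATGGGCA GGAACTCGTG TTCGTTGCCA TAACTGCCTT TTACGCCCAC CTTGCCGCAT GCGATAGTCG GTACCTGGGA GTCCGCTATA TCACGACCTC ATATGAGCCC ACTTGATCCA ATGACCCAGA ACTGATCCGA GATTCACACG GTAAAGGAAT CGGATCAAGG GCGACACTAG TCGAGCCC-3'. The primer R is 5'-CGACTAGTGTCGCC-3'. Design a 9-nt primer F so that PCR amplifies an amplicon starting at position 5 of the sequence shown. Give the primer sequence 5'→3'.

The reverse primer's reverse complement GGCGACACTAGTCG matches the template at positions 170–183; the product starts at position 5.
The forward primer is identical to the top strand over positions 5–13: TGGGCAGGA.

5'-TGGGCAGGA-3'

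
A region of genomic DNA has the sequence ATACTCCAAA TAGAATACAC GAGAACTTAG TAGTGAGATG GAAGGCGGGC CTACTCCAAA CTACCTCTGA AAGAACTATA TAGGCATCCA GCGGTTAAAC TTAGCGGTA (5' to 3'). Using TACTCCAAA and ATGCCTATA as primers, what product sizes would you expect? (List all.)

The forward primer TACTCCAAA matches the top strand at positions 2–10, 52–60.
The reverse primer's reverse complement is TATAGGCAT, matching at positions 79–87.
Each forward site pairs with the reverse site to give a product ending at position 87: sizes 86, 36 bp.

86 bp, 36 bp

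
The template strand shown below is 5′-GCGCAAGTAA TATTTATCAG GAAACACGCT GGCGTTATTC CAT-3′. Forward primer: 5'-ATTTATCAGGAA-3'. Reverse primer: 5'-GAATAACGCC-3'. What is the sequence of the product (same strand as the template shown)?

The forward primer matches the template at positions 12–23.
Reverse complement of the reverse primer: GGCGTTATTC. This occurs on the top strand at positions 31–40.
The product is the template from position 12 through 40 (29 bp).

5'-ATTTATCAGGAAACACGCTGGCGTTATTC-3'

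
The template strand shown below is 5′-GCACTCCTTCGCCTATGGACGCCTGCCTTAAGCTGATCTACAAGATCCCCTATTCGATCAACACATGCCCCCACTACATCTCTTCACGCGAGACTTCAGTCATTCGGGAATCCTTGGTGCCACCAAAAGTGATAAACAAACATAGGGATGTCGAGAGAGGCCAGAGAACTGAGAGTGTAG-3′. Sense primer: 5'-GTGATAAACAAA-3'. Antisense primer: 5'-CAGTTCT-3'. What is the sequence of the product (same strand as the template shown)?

Scanning the template, GTGATAAACAAA occurs at positions 129–140; this primer anneals to the bottom strand there with its 3' end pointing downstream.
Reverse complement of the reverse primer: AGAACTG. This occurs on the top strand at positions 165–171.
The product is the template from position 129 through 171 (43 bp).

5'-GTGATAAACAAACATAGGGATGTCGAGAGAGGCCAGAGAACTG-3'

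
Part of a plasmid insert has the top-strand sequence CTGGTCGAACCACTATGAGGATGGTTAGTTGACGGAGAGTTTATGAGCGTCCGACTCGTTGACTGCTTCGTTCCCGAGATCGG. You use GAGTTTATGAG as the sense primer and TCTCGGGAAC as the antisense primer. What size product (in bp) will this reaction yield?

43 bp

Forward primer GAGTTTATGAG is found on the top strand at positions 37–47.
Reverse complement of the reverse primer: GTTCCCGAGA. This occurs on the top strand at positions 70–79.
Product length = (reverse-primer end) − (forward-primer start) + 1 = 79 − 37 + 1 = 43 bp.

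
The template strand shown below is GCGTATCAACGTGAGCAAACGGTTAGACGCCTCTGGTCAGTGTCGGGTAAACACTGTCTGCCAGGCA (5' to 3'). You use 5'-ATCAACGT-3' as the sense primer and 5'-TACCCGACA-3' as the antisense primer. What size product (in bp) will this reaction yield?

45 bp

Scanning the template, ATCAACGT occurs at positions 5–12; this primer anneals to the bottom strand there with its 3' end pointing downstream.
The reverse primer's reverse complement is TGTCGGGTA, which matches the template at positions 41–49.
The product runs from position 5 to position 49, so its length is 49 − 5 + 1 = 45 bp.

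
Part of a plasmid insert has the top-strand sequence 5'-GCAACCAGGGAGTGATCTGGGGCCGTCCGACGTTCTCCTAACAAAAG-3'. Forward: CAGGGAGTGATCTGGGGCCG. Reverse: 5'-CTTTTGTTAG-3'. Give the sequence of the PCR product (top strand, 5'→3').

5'-CAGGGAGTGATCTGGGGCCGTCCGACGTTCTCCTAACAAAAG-3'

The forward primer matches the template at positions 6–25.
Reverse complement of the reverse primer: CTAACAAAAG. This occurs on the top strand at positions 38–47.
The product is the template from position 6 through 47 (42 bp).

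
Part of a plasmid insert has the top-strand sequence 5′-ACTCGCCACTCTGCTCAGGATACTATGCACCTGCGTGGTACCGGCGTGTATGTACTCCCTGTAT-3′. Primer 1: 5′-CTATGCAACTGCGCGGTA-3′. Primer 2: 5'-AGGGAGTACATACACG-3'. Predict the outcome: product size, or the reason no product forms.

No product — primer 1 has no binding site in the template.

Primer 1 (CTATGCAACTGCGCGGTA) does not match the top strand, and its reverse complement TACCGCGCAGTTGCATAG does not match either.
With no annealing site for primer 1, no amplification occurs.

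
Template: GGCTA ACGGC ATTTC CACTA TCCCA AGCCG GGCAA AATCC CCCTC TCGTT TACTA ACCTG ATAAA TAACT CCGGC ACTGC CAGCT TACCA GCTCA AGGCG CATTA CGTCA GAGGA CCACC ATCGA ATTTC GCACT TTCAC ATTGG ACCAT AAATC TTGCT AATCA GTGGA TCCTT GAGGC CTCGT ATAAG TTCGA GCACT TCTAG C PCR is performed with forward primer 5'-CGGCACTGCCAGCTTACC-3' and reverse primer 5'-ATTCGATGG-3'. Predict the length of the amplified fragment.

The forward primer matches the template at positions 72–89.
The reverse primer's reverse complement is CCATCGAAT, which matches the template at positions 119–127.
Product length = (reverse-primer end) − (forward-primer start) + 1 = 127 − 72 + 1 = 56 bp.

56 bp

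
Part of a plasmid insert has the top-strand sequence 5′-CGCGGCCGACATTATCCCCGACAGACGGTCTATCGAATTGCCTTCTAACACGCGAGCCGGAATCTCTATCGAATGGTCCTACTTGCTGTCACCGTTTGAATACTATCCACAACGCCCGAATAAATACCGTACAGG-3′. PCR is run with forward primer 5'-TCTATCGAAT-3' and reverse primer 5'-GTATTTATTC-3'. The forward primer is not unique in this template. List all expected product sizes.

99 bp, 63 bp

The forward primer TCTATCGAAT matches the top strand at positions 29–38, 65–74.
The reverse primer's reverse complement is GAATAAATAC, matching at positions 118–127.
Each forward site pairs with the reverse site to give a product ending at position 127: sizes 99, 63 bp.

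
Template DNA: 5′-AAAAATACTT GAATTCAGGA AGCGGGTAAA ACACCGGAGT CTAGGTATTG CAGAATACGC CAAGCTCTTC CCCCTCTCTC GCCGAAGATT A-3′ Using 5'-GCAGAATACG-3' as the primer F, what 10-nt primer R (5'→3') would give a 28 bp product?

The forward primer binds at positions 50–59, so a 28 bp product ends at position 50 + 28 − 1 = 77.
The reverse primer anneals to the top strand over positions 68–77, i.e. to TTCCCCCTCT.
Its sequence written 5'→3' is the reverse complement: AGAGGGGGAA.

5'-AGAGGGGGAA-3'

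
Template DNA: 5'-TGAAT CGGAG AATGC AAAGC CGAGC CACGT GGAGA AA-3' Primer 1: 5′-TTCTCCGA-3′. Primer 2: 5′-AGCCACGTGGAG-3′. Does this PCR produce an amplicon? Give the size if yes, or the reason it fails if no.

Primer 1 (TTCTCCGA) has reverse complement TCGGAGAA, which matches the top strand at positions 5–12; primer 1 anneals to the top strand there with its 3' end pointing upstream toward position 5.
Primer 2 (AGCCACGTGGAG) matches the top strand directly at positions 23–34; it anneals to the bottom strand with its 3' end pointing downstream toward position 34.
The 3' ends diverge (primer 1 extends toward position 1, primer 2 toward position 37), so the primers never converge on a shared product.

No product — the primers' 3' ends point away from each other.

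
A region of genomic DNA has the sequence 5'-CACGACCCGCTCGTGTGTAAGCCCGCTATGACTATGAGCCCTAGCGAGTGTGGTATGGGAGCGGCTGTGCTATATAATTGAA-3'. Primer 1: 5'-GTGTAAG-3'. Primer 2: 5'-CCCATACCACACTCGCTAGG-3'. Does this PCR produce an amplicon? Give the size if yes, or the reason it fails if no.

Yes — a 45 bp product.

Primer 1 (GTGTAAG) matches the top strand at positions 15–21; it acts as a forward primer.
Primer 2's reverse complement is CCTAGCGAGTGTGGTATGGG, matching the top strand at positions 40–59; it acts as a reverse primer.
The 3' ends face each other across positions 15–59, giving a 45 bp product.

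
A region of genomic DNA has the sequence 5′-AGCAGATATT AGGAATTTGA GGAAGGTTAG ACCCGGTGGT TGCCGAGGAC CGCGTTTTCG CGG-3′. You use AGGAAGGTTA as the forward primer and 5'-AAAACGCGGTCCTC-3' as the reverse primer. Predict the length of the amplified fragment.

39 bp

Scanning the template, AGGAAGGTTA occurs at positions 20–29; this primer anneals to the bottom strand there with its 3' end pointing downstream.
The reverse primer's reverse complement is GAGGACCGCGTTTT, which matches the template at positions 45–58.
Amplicon spans positions 20–58: 39 bp.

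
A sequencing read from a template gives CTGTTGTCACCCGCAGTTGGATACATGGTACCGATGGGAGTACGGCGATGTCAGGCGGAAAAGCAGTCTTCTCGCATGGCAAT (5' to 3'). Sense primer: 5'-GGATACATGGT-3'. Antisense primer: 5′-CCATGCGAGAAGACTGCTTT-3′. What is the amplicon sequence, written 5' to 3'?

5'-GGATACATGGTACCGATGGGAGTACGGCGATGTCAGGCGGAAAAGCAGTCTTCTCGCATGG-3'

Scanning the template, GGATACATGGT occurs at positions 19–29; this primer anneals to the bottom strand there with its 3' end pointing downstream.
The reverse primer's reverse complement is AAAGCAGTCTTCTCGCATGG, which matches the template at positions 60–79.
The product is the template from position 19 through 79 (61 bp).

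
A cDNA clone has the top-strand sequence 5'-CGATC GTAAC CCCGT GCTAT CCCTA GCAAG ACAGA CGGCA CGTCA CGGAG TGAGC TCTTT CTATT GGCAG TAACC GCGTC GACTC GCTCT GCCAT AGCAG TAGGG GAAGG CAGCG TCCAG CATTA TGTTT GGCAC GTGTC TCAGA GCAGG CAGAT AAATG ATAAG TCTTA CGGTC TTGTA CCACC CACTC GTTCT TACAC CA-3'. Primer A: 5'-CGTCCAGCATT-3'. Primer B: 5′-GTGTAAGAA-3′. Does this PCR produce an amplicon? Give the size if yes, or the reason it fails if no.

Primer A (CGTCCAGCATT) matches the top strand at positions 114–124; it acts as a forward primer.
Primer B's reverse complement is TTCTTACAC, matching the top strand at positions 192–200; it acts as a reverse primer.
The 3' ends face each other across positions 114–200, giving an 87 bp product.

Yes — an 87 bp product.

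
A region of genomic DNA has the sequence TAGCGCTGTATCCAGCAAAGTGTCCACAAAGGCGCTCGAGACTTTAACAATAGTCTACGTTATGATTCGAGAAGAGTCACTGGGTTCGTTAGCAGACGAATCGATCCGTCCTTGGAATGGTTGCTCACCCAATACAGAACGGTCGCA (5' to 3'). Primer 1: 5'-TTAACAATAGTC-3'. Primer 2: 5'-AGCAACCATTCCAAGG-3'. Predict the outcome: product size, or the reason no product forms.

Yes — an 82 bp product.

Primer 1 (TTAACAATAGTC) matches the top strand at positions 44–55; it acts as a forward primer.
Primer 2's reverse complement is CCTTGGAATGGTTGCT, matching the top strand at positions 110–125; it acts as a reverse primer.
The 3' ends face each other across positions 44–125, giving an 82 bp product.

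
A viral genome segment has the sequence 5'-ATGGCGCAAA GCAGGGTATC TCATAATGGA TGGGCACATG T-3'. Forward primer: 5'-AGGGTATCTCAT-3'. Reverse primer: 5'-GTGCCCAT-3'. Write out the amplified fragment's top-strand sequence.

5'-AGGGTATCTCATAATGGATGGGCAC-3'

Scanning the template, AGGGTATCTCAT occurs at positions 13–24; this primer anneals to the bottom strand there with its 3' end pointing downstream.
Taking the reverse complement of GTGCCCAT gives ATGGGCAC, found at positions 30–37 on the template; the primer anneals here to the top strand with its 3' end pointing upstream.
The product is the template from position 13 through 37 (25 bp).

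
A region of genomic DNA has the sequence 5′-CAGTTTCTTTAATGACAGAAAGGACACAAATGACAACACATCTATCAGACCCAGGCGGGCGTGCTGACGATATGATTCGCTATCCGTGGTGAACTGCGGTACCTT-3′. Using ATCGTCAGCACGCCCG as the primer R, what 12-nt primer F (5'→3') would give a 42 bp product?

The reverse primer's reverse complement CGGGCGTGCTGACGAT matches the template at positions 56–71, so the product ends at position 71.
A 42 bp product then starts at position 71 − 42 + 1 = 30.
The forward primer is identical to the top strand there: ATGACAACACAT.

5'-ATGACAACACAT-3'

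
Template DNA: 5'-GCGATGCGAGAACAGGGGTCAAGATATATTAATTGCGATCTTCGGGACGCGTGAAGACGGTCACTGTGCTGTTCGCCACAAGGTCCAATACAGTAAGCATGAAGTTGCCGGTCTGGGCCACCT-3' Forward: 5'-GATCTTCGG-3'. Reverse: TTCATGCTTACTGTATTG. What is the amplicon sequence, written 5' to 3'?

5'-GATCTTCGGGACGCGTGAAGACGGTCACTGTGCTGTTCGCCACAAGGTCCAATACAGTAAGCATGAA-3'

Scanning the template, GATCTTCGG occurs at positions 37–45; this primer anneals to the bottom strand there with its 3' end pointing downstream.
Reverse complement of the reverse primer: CAATACAGTAAGCATGAA. This occurs on the top strand at positions 86–103.
The product is the template from position 37 through 103 (67 bp).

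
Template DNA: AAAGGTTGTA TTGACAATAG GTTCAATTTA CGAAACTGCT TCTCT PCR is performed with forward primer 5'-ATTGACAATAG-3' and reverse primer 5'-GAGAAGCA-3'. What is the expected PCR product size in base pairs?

35 bp

The forward primer matches the template at positions 10–20.
Reverse complement of the reverse primer: TGCTTCTC. This occurs on the top strand at positions 37–44.
The product runs from position 10 to position 44, so its length is 44 − 10 + 1 = 35 bp.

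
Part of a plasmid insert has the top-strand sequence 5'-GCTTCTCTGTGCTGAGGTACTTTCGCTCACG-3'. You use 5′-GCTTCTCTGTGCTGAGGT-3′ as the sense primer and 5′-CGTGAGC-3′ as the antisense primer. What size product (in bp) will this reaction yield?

Forward primer GCTTCTCTGTGCTGAGGT is found on the top strand at positions 1–18.
The reverse primer's reverse complement is GCTCACG, which matches the template at positions 25–31.
The product runs from position 1 to position 31, so its length is 31 − 1 + 1 = 31 bp.

31 bp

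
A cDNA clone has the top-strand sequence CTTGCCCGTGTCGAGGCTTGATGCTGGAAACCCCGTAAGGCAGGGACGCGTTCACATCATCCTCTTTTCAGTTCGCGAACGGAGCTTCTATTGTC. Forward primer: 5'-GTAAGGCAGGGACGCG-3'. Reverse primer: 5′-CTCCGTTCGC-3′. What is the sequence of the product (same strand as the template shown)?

Scanning the template, GTAAGGCAGGGACGCG occurs at positions 35–50; this primer anneals to the bottom strand there with its 3' end pointing downstream.
The reverse primer's reverse complement is GCGAACGGAG, which matches the template at positions 75–84.
The product is the template from position 35 through 84 (50 bp).

5'-GTAAGGCAGGGACGCGTTCACATCATCCTCTTTTCAGTTCGCGAACGGAG-3'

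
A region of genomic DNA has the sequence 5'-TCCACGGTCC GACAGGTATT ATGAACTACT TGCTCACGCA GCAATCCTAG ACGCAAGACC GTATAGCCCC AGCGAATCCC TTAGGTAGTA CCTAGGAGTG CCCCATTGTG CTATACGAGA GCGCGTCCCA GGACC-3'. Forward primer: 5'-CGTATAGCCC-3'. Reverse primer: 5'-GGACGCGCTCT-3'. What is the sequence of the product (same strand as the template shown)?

The forward primer matches the template at positions 60–69.
The reverse primer's reverse complement is AGAGCGCGTCC, which matches the template at positions 118–128.
The product is the template from position 60 through 128 (69 bp).

5'-CGTATAGCCCCAGCGAATCCCTTAGGTAGTACCTAGGAGTGCCCCATTGTGCTATACGAGAGCGCGTCC-3'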